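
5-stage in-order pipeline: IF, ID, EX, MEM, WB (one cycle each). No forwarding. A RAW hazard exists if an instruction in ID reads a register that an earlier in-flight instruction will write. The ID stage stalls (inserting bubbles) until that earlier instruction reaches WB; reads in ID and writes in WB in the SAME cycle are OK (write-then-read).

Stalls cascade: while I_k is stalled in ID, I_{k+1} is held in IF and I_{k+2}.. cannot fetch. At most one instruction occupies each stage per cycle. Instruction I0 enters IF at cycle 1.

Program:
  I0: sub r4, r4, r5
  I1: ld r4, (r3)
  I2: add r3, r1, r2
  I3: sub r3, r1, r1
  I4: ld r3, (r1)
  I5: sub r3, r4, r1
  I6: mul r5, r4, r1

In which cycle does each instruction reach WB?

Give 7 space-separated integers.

Answer: 5 6 7 8 9 10 11

Derivation:
I0 sub r4 <- r4,r5: IF@1 ID@2 stall=0 (-) EX@3 MEM@4 WB@5
I1 ld r4 <- r3: IF@2 ID@3 stall=0 (-) EX@4 MEM@5 WB@6
I2 add r3 <- r1,r2: IF@3 ID@4 stall=0 (-) EX@5 MEM@6 WB@7
I3 sub r3 <- r1,r1: IF@4 ID@5 stall=0 (-) EX@6 MEM@7 WB@8
I4 ld r3 <- r1: IF@5 ID@6 stall=0 (-) EX@7 MEM@8 WB@9
I5 sub r3 <- r4,r1: IF@6 ID@7 stall=0 (-) EX@8 MEM@9 WB@10
I6 mul r5 <- r4,r1: IF@7 ID@8 stall=0 (-) EX@9 MEM@10 WB@11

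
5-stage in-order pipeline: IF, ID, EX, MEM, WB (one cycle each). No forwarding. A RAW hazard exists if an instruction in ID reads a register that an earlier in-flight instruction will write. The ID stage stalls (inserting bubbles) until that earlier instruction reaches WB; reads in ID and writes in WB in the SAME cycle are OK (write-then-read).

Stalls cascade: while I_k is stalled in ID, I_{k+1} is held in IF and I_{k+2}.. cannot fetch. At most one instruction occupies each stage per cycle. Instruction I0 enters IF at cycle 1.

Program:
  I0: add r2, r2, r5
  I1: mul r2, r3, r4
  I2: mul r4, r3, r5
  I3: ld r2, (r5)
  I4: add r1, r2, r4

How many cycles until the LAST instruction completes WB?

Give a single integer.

I0 add r2 <- r2,r5: IF@1 ID@2 stall=0 (-) EX@3 MEM@4 WB@5
I1 mul r2 <- r3,r4: IF@2 ID@3 stall=0 (-) EX@4 MEM@5 WB@6
I2 mul r4 <- r3,r5: IF@3 ID@4 stall=0 (-) EX@5 MEM@6 WB@7
I3 ld r2 <- r5: IF@4 ID@5 stall=0 (-) EX@6 MEM@7 WB@8
I4 add r1 <- r2,r4: IF@5 ID@6 stall=2 (RAW on I3.r2 (WB@8)) EX@9 MEM@10 WB@11

Answer: 11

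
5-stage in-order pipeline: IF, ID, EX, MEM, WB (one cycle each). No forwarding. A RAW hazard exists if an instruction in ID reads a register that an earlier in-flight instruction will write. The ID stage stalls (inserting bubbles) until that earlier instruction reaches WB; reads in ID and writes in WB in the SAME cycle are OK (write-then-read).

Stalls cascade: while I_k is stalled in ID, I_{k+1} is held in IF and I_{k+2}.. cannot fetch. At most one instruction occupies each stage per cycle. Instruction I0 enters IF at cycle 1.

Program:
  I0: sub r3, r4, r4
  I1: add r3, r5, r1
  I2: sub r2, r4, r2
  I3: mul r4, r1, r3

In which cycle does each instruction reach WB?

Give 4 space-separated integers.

Answer: 5 6 7 9

Derivation:
I0 sub r3 <- r4,r4: IF@1 ID@2 stall=0 (-) EX@3 MEM@4 WB@5
I1 add r3 <- r5,r1: IF@2 ID@3 stall=0 (-) EX@4 MEM@5 WB@6
I2 sub r2 <- r4,r2: IF@3 ID@4 stall=0 (-) EX@5 MEM@6 WB@7
I3 mul r4 <- r1,r3: IF@4 ID@5 stall=1 (RAW on I1.r3 (WB@6)) EX@7 MEM@8 WB@9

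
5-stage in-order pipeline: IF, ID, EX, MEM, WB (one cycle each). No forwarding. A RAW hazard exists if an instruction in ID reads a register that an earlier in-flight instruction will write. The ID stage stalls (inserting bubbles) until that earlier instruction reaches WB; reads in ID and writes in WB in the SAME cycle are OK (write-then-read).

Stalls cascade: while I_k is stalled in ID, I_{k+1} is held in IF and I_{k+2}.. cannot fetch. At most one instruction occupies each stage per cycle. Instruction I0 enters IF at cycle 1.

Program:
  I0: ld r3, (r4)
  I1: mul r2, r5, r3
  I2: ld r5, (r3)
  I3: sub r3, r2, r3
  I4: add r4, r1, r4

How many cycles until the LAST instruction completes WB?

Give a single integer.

Answer: 12

Derivation:
I0 ld r3 <- r4: IF@1 ID@2 stall=0 (-) EX@3 MEM@4 WB@5
I1 mul r2 <- r5,r3: IF@2 ID@3 stall=2 (RAW on I0.r3 (WB@5)) EX@6 MEM@7 WB@8
I2 ld r5 <- r3: IF@3 ID@6 stall=0 (-) EX@7 MEM@8 WB@9
I3 sub r3 <- r2,r3: IF@6 ID@7 stall=1 (RAW on I1.r2 (WB@8)) EX@9 MEM@10 WB@11
I4 add r4 <- r1,r4: IF@7 ID@9 stall=0 (-) EX@10 MEM@11 WB@12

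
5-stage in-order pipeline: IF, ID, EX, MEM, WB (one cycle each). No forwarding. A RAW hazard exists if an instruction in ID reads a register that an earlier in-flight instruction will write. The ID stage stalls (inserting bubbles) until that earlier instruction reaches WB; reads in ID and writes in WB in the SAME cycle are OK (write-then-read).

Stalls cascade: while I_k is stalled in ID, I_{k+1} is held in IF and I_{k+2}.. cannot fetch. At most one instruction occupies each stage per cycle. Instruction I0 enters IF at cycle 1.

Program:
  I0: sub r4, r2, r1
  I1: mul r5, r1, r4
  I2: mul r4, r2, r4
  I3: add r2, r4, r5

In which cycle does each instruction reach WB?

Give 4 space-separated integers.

I0 sub r4 <- r2,r1: IF@1 ID@2 stall=0 (-) EX@3 MEM@4 WB@5
I1 mul r5 <- r1,r4: IF@2 ID@3 stall=2 (RAW on I0.r4 (WB@5)) EX@6 MEM@7 WB@8
I2 mul r4 <- r2,r4: IF@3 ID@6 stall=0 (-) EX@7 MEM@8 WB@9
I3 add r2 <- r4,r5: IF@6 ID@7 stall=2 (RAW on I2.r4 (WB@9)) EX@10 MEM@11 WB@12

Answer: 5 8 9 12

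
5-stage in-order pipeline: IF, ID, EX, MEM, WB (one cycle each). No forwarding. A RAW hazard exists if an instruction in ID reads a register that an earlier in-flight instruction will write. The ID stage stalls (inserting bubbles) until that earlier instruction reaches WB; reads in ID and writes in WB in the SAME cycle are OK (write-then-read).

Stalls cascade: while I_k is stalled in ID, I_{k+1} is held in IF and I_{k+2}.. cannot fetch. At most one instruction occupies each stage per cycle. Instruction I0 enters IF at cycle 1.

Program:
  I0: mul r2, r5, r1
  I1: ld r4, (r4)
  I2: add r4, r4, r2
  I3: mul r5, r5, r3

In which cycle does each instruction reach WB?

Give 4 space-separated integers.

I0 mul r2 <- r5,r1: IF@1 ID@2 stall=0 (-) EX@3 MEM@4 WB@5
I1 ld r4 <- r4: IF@2 ID@3 stall=0 (-) EX@4 MEM@5 WB@6
I2 add r4 <- r4,r2: IF@3 ID@4 stall=2 (RAW on I1.r4 (WB@6)) EX@7 MEM@8 WB@9
I3 mul r5 <- r5,r3: IF@4 ID@7 stall=0 (-) EX@8 MEM@9 WB@10

Answer: 5 6 9 10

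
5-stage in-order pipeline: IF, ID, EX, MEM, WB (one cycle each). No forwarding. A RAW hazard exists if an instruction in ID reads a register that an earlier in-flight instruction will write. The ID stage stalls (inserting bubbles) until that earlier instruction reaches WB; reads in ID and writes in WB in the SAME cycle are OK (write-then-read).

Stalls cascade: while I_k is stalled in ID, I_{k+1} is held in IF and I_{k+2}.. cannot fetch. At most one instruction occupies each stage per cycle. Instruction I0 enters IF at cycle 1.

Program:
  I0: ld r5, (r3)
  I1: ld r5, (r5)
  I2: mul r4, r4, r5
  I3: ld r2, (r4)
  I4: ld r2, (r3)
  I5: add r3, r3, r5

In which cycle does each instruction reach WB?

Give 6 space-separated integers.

Answer: 5 8 11 14 15 16

Derivation:
I0 ld r5 <- r3: IF@1 ID@2 stall=0 (-) EX@3 MEM@4 WB@5
I1 ld r5 <- r5: IF@2 ID@3 stall=2 (RAW on I0.r5 (WB@5)) EX@6 MEM@7 WB@8
I2 mul r4 <- r4,r5: IF@3 ID@6 stall=2 (RAW on I1.r5 (WB@8)) EX@9 MEM@10 WB@11
I3 ld r2 <- r4: IF@6 ID@9 stall=2 (RAW on I2.r4 (WB@11)) EX@12 MEM@13 WB@14
I4 ld r2 <- r3: IF@9 ID@12 stall=0 (-) EX@13 MEM@14 WB@15
I5 add r3 <- r3,r5: IF@12 ID@13 stall=0 (-) EX@14 MEM@15 WB@16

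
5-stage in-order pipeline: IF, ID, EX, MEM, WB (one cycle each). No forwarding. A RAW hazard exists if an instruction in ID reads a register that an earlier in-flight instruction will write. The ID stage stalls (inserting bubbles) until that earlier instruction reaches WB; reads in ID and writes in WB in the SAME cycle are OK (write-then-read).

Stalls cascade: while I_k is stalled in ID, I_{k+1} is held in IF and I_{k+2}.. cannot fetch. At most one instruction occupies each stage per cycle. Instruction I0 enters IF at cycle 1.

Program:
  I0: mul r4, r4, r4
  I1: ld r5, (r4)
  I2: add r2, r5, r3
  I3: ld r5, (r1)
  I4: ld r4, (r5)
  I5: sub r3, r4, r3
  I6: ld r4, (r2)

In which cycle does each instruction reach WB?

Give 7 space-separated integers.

Answer: 5 8 11 12 15 18 19

Derivation:
I0 mul r4 <- r4,r4: IF@1 ID@2 stall=0 (-) EX@3 MEM@4 WB@5
I1 ld r5 <- r4: IF@2 ID@3 stall=2 (RAW on I0.r4 (WB@5)) EX@6 MEM@7 WB@8
I2 add r2 <- r5,r3: IF@3 ID@6 stall=2 (RAW on I1.r5 (WB@8)) EX@9 MEM@10 WB@11
I3 ld r5 <- r1: IF@6 ID@9 stall=0 (-) EX@10 MEM@11 WB@12
I4 ld r4 <- r5: IF@9 ID@10 stall=2 (RAW on I3.r5 (WB@12)) EX@13 MEM@14 WB@15
I5 sub r3 <- r4,r3: IF@10 ID@13 stall=2 (RAW on I4.r4 (WB@15)) EX@16 MEM@17 WB@18
I6 ld r4 <- r2: IF@13 ID@16 stall=0 (-) EX@17 MEM@18 WB@19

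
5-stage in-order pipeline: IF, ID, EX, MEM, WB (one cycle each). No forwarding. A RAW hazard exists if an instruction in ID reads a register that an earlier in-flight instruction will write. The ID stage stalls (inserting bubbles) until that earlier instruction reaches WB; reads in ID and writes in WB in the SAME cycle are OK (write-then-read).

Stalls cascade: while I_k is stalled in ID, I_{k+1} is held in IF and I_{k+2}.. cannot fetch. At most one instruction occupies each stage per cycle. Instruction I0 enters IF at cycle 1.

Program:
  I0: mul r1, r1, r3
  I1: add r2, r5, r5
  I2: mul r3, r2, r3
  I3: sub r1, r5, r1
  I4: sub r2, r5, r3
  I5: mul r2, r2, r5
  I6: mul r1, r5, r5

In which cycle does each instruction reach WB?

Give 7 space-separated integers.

I0 mul r1 <- r1,r3: IF@1 ID@2 stall=0 (-) EX@3 MEM@4 WB@5
I1 add r2 <- r5,r5: IF@2 ID@3 stall=0 (-) EX@4 MEM@5 WB@6
I2 mul r3 <- r2,r3: IF@3 ID@4 stall=2 (RAW on I1.r2 (WB@6)) EX@7 MEM@8 WB@9
I3 sub r1 <- r5,r1: IF@4 ID@7 stall=0 (-) EX@8 MEM@9 WB@10
I4 sub r2 <- r5,r3: IF@7 ID@8 stall=1 (RAW on I2.r3 (WB@9)) EX@10 MEM@11 WB@12
I5 mul r2 <- r2,r5: IF@8 ID@10 stall=2 (RAW on I4.r2 (WB@12)) EX@13 MEM@14 WB@15
I6 mul r1 <- r5,r5: IF@10 ID@13 stall=0 (-) EX@14 MEM@15 WB@16

Answer: 5 6 9 10 12 15 16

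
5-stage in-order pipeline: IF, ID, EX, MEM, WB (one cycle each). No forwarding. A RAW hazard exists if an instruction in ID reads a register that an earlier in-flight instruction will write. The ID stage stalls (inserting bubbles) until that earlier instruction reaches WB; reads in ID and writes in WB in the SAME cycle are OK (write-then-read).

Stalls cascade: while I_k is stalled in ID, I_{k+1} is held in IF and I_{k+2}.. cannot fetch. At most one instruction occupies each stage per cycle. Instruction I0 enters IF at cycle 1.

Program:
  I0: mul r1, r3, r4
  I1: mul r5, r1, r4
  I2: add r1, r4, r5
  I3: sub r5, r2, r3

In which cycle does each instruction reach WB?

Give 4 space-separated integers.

I0 mul r1 <- r3,r4: IF@1 ID@2 stall=0 (-) EX@3 MEM@4 WB@5
I1 mul r5 <- r1,r4: IF@2 ID@3 stall=2 (RAW on I0.r1 (WB@5)) EX@6 MEM@7 WB@8
I2 add r1 <- r4,r5: IF@3 ID@6 stall=2 (RAW on I1.r5 (WB@8)) EX@9 MEM@10 WB@11
I3 sub r5 <- r2,r3: IF@6 ID@9 stall=0 (-) EX@10 MEM@11 WB@12

Answer: 5 8 11 12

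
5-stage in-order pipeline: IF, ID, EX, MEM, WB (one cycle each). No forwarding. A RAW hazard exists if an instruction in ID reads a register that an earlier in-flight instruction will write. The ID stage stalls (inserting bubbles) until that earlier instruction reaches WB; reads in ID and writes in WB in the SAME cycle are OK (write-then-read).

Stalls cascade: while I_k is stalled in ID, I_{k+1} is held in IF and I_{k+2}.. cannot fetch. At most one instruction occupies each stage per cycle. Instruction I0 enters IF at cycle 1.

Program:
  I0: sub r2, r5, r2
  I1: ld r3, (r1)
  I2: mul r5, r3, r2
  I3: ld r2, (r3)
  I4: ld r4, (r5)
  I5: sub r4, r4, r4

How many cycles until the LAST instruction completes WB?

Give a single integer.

Answer: 15

Derivation:
I0 sub r2 <- r5,r2: IF@1 ID@2 stall=0 (-) EX@3 MEM@4 WB@5
I1 ld r3 <- r1: IF@2 ID@3 stall=0 (-) EX@4 MEM@5 WB@6
I2 mul r5 <- r3,r2: IF@3 ID@4 stall=2 (RAW on I1.r3 (WB@6)) EX@7 MEM@8 WB@9
I3 ld r2 <- r3: IF@4 ID@7 stall=0 (-) EX@8 MEM@9 WB@10
I4 ld r4 <- r5: IF@7 ID@8 stall=1 (RAW on I2.r5 (WB@9)) EX@10 MEM@11 WB@12
I5 sub r4 <- r4,r4: IF@8 ID@10 stall=2 (RAW on I4.r4 (WB@12)) EX@13 MEM@14 WB@15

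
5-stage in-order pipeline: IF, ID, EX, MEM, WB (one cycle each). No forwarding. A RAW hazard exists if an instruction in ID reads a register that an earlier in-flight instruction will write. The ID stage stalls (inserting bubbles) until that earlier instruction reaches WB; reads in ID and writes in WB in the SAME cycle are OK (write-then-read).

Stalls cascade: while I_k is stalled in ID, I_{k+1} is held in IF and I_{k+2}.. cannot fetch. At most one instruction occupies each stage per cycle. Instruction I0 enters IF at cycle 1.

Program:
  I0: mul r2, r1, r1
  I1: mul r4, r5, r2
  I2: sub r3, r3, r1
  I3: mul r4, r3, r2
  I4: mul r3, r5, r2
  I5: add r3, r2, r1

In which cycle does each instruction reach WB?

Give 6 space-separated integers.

Answer: 5 8 9 12 13 14

Derivation:
I0 mul r2 <- r1,r1: IF@1 ID@2 stall=0 (-) EX@3 MEM@4 WB@5
I1 mul r4 <- r5,r2: IF@2 ID@3 stall=2 (RAW on I0.r2 (WB@5)) EX@6 MEM@7 WB@8
I2 sub r3 <- r3,r1: IF@3 ID@6 stall=0 (-) EX@7 MEM@8 WB@9
I3 mul r4 <- r3,r2: IF@6 ID@7 stall=2 (RAW on I2.r3 (WB@9)) EX@10 MEM@11 WB@12
I4 mul r3 <- r5,r2: IF@7 ID@10 stall=0 (-) EX@11 MEM@12 WB@13
I5 add r3 <- r2,r1: IF@10 ID@11 stall=0 (-) EX@12 MEM@13 WB@14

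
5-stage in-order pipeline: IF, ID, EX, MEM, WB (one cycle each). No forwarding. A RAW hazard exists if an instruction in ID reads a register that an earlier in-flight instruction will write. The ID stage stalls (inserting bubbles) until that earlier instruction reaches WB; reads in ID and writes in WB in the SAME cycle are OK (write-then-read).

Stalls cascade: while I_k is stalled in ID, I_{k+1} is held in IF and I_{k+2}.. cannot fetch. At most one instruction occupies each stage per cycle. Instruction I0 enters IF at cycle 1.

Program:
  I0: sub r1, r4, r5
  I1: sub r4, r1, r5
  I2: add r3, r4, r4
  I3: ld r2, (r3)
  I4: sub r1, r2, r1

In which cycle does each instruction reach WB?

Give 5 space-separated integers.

Answer: 5 8 11 14 17

Derivation:
I0 sub r1 <- r4,r5: IF@1 ID@2 stall=0 (-) EX@3 MEM@4 WB@5
I1 sub r4 <- r1,r5: IF@2 ID@3 stall=2 (RAW on I0.r1 (WB@5)) EX@6 MEM@7 WB@8
I2 add r3 <- r4,r4: IF@3 ID@6 stall=2 (RAW on I1.r4 (WB@8)) EX@9 MEM@10 WB@11
I3 ld r2 <- r3: IF@6 ID@9 stall=2 (RAW on I2.r3 (WB@11)) EX@12 MEM@13 WB@14
I4 sub r1 <- r2,r1: IF@9 ID@12 stall=2 (RAW on I3.r2 (WB@14)) EX@15 MEM@16 WB@17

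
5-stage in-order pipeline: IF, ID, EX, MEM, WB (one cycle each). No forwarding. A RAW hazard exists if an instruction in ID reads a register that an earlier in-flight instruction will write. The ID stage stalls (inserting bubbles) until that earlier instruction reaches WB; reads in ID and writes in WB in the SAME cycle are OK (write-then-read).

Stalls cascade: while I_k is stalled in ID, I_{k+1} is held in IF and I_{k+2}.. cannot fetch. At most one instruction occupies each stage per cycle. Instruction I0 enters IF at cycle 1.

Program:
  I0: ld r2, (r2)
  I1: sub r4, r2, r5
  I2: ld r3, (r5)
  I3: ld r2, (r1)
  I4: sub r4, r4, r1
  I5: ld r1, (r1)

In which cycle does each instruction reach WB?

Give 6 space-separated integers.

I0 ld r2 <- r2: IF@1 ID@2 stall=0 (-) EX@3 MEM@4 WB@5
I1 sub r4 <- r2,r5: IF@2 ID@3 stall=2 (RAW on I0.r2 (WB@5)) EX@6 MEM@7 WB@8
I2 ld r3 <- r5: IF@3 ID@6 stall=0 (-) EX@7 MEM@8 WB@9
I3 ld r2 <- r1: IF@6 ID@7 stall=0 (-) EX@8 MEM@9 WB@10
I4 sub r4 <- r4,r1: IF@7 ID@8 stall=0 (-) EX@9 MEM@10 WB@11
I5 ld r1 <- r1: IF@8 ID@9 stall=0 (-) EX@10 MEM@11 WB@12

Answer: 5 8 9 10 11 12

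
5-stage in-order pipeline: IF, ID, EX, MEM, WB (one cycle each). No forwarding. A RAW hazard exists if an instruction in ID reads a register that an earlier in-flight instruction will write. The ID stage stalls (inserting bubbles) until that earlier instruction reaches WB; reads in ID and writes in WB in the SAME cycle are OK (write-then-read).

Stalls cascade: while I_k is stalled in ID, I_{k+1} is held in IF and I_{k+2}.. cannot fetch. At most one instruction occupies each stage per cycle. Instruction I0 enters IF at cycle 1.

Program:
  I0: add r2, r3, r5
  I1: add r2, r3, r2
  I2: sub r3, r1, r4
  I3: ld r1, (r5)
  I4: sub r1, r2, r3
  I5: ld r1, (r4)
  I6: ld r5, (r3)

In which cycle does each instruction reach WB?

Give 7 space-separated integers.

Answer: 5 8 9 10 12 13 14

Derivation:
I0 add r2 <- r3,r5: IF@1 ID@2 stall=0 (-) EX@3 MEM@4 WB@5
I1 add r2 <- r3,r2: IF@2 ID@3 stall=2 (RAW on I0.r2 (WB@5)) EX@6 MEM@7 WB@8
I2 sub r3 <- r1,r4: IF@3 ID@6 stall=0 (-) EX@7 MEM@8 WB@9
I3 ld r1 <- r5: IF@6 ID@7 stall=0 (-) EX@8 MEM@9 WB@10
I4 sub r1 <- r2,r3: IF@7 ID@8 stall=1 (RAW on I2.r3 (WB@9)) EX@10 MEM@11 WB@12
I5 ld r1 <- r4: IF@8 ID@10 stall=0 (-) EX@11 MEM@12 WB@13
I6 ld r5 <- r3: IF@10 ID@11 stall=0 (-) EX@12 MEM@13 WB@14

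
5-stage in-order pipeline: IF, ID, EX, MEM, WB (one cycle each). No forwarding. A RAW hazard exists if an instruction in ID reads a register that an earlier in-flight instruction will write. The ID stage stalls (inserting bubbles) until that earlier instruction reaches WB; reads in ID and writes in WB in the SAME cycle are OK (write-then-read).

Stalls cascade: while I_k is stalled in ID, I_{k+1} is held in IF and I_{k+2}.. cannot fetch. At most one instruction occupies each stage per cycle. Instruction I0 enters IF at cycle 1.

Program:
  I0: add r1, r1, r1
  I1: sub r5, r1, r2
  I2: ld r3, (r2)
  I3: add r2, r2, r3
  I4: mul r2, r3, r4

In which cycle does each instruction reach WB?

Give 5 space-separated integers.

I0 add r1 <- r1,r1: IF@1 ID@2 stall=0 (-) EX@3 MEM@4 WB@5
I1 sub r5 <- r1,r2: IF@2 ID@3 stall=2 (RAW on I0.r1 (WB@5)) EX@6 MEM@7 WB@8
I2 ld r3 <- r2: IF@3 ID@6 stall=0 (-) EX@7 MEM@8 WB@9
I3 add r2 <- r2,r3: IF@6 ID@7 stall=2 (RAW on I2.r3 (WB@9)) EX@10 MEM@11 WB@12
I4 mul r2 <- r3,r4: IF@7 ID@10 stall=0 (-) EX@11 MEM@12 WB@13

Answer: 5 8 9 12 13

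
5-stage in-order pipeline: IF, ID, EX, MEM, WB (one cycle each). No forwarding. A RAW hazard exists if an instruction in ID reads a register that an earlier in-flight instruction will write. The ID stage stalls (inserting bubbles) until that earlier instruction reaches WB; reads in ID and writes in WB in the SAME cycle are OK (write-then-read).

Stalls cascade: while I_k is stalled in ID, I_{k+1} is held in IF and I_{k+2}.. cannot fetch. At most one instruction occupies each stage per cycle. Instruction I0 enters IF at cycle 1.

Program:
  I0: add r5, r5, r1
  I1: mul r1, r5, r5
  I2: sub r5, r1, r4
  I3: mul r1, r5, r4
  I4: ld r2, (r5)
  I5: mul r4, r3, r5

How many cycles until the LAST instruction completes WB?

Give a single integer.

I0 add r5 <- r5,r1: IF@1 ID@2 stall=0 (-) EX@3 MEM@4 WB@5
I1 mul r1 <- r5,r5: IF@2 ID@3 stall=2 (RAW on I0.r5 (WB@5)) EX@6 MEM@7 WB@8
I2 sub r5 <- r1,r4: IF@3 ID@6 stall=2 (RAW on I1.r1 (WB@8)) EX@9 MEM@10 WB@11
I3 mul r1 <- r5,r4: IF@6 ID@9 stall=2 (RAW on I2.r5 (WB@11)) EX@12 MEM@13 WB@14
I4 ld r2 <- r5: IF@9 ID@12 stall=0 (-) EX@13 MEM@14 WB@15
I5 mul r4 <- r3,r5: IF@12 ID@13 stall=0 (-) EX@14 MEM@15 WB@16

Answer: 16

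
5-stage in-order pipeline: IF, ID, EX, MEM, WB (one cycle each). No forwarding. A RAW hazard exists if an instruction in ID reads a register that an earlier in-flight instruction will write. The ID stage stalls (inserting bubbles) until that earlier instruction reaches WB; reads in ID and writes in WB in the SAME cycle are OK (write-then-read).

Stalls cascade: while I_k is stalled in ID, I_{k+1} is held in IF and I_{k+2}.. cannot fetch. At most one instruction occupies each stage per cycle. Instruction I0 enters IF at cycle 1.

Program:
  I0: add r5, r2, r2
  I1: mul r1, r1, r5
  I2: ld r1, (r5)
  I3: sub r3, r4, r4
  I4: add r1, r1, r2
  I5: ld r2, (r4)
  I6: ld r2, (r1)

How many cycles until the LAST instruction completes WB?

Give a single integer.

Answer: 15

Derivation:
I0 add r5 <- r2,r2: IF@1 ID@2 stall=0 (-) EX@3 MEM@4 WB@5
I1 mul r1 <- r1,r5: IF@2 ID@3 stall=2 (RAW on I0.r5 (WB@5)) EX@6 MEM@7 WB@8
I2 ld r1 <- r5: IF@3 ID@6 stall=0 (-) EX@7 MEM@8 WB@9
I3 sub r3 <- r4,r4: IF@6 ID@7 stall=0 (-) EX@8 MEM@9 WB@10
I4 add r1 <- r1,r2: IF@7 ID@8 stall=1 (RAW on I2.r1 (WB@9)) EX@10 MEM@11 WB@12
I5 ld r2 <- r4: IF@8 ID@10 stall=0 (-) EX@11 MEM@12 WB@13
I6 ld r2 <- r1: IF@10 ID@11 stall=1 (RAW on I4.r1 (WB@12)) EX@13 MEM@14 WB@15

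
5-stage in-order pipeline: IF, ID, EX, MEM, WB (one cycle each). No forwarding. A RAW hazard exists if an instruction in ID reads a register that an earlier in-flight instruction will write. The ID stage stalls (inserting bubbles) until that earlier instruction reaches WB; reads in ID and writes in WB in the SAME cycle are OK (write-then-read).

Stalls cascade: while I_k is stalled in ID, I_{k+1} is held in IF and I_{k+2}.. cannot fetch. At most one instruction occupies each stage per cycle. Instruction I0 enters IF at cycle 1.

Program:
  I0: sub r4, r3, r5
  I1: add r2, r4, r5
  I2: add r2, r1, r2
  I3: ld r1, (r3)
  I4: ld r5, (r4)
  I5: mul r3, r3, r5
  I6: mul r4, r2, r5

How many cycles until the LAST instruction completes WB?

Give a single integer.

Answer: 17

Derivation:
I0 sub r4 <- r3,r5: IF@1 ID@2 stall=0 (-) EX@3 MEM@4 WB@5
I1 add r2 <- r4,r5: IF@2 ID@3 stall=2 (RAW on I0.r4 (WB@5)) EX@6 MEM@7 WB@8
I2 add r2 <- r1,r2: IF@3 ID@6 stall=2 (RAW on I1.r2 (WB@8)) EX@9 MEM@10 WB@11
I3 ld r1 <- r3: IF@6 ID@9 stall=0 (-) EX@10 MEM@11 WB@12
I4 ld r5 <- r4: IF@9 ID@10 stall=0 (-) EX@11 MEM@12 WB@13
I5 mul r3 <- r3,r5: IF@10 ID@11 stall=2 (RAW on I4.r5 (WB@13)) EX@14 MEM@15 WB@16
I6 mul r4 <- r2,r5: IF@11 ID@14 stall=0 (-) EX@15 MEM@16 WB@17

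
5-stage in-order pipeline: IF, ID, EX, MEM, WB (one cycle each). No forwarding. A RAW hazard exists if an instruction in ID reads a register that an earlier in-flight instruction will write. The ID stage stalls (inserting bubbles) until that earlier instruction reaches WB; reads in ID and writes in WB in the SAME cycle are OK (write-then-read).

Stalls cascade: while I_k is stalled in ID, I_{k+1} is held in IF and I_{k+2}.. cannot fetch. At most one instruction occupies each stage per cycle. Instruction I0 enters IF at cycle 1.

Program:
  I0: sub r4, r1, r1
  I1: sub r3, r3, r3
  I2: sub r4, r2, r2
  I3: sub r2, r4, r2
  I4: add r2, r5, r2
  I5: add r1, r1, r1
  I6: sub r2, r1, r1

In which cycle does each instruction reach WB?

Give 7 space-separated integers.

I0 sub r4 <- r1,r1: IF@1 ID@2 stall=0 (-) EX@3 MEM@4 WB@5
I1 sub r3 <- r3,r3: IF@2 ID@3 stall=0 (-) EX@4 MEM@5 WB@6
I2 sub r4 <- r2,r2: IF@3 ID@4 stall=0 (-) EX@5 MEM@6 WB@7
I3 sub r2 <- r4,r2: IF@4 ID@5 stall=2 (RAW on I2.r4 (WB@7)) EX@8 MEM@9 WB@10
I4 add r2 <- r5,r2: IF@5 ID@8 stall=2 (RAW on I3.r2 (WB@10)) EX@11 MEM@12 WB@13
I5 add r1 <- r1,r1: IF@8 ID@11 stall=0 (-) EX@12 MEM@13 WB@14
I6 sub r2 <- r1,r1: IF@11 ID@12 stall=2 (RAW on I5.r1 (WB@14)) EX@15 MEM@16 WB@17

Answer: 5 6 7 10 13 14 17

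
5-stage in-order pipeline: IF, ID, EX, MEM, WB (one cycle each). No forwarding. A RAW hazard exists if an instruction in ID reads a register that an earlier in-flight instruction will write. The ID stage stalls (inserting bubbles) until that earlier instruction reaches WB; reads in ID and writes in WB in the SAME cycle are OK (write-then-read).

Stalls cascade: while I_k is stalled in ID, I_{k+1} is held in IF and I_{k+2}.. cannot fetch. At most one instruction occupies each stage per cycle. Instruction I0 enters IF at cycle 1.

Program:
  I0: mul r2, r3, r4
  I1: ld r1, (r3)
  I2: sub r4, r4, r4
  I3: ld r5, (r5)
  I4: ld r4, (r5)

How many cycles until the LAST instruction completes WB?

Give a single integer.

Answer: 11

Derivation:
I0 mul r2 <- r3,r4: IF@1 ID@2 stall=0 (-) EX@3 MEM@4 WB@5
I1 ld r1 <- r3: IF@2 ID@3 stall=0 (-) EX@4 MEM@5 WB@6
I2 sub r4 <- r4,r4: IF@3 ID@4 stall=0 (-) EX@5 MEM@6 WB@7
I3 ld r5 <- r5: IF@4 ID@5 stall=0 (-) EX@6 MEM@7 WB@8
I4 ld r4 <- r5: IF@5 ID@6 stall=2 (RAW on I3.r5 (WB@8)) EX@9 MEM@10 WB@11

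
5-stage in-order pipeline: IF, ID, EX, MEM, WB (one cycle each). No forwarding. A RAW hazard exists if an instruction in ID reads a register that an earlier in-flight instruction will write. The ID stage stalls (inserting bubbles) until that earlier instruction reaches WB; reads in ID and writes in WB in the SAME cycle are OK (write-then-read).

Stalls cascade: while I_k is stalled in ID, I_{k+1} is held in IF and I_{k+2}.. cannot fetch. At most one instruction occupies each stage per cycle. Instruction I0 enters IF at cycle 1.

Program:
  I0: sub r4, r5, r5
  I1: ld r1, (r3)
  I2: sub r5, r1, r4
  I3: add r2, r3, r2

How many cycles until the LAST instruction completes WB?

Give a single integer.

Answer: 10

Derivation:
I0 sub r4 <- r5,r5: IF@1 ID@2 stall=0 (-) EX@3 MEM@4 WB@5
I1 ld r1 <- r3: IF@2 ID@3 stall=0 (-) EX@4 MEM@5 WB@6
I2 sub r5 <- r1,r4: IF@3 ID@4 stall=2 (RAW on I1.r1 (WB@6)) EX@7 MEM@8 WB@9
I3 add r2 <- r3,r2: IF@4 ID@7 stall=0 (-) EX@8 MEM@9 WB@10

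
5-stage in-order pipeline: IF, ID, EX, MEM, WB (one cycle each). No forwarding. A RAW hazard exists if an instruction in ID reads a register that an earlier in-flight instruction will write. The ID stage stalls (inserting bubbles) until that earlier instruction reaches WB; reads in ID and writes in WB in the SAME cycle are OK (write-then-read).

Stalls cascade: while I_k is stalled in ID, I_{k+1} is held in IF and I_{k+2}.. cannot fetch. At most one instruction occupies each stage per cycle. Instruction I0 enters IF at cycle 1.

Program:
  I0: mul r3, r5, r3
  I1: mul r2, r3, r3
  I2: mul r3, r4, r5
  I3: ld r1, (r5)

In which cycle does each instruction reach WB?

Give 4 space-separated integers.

I0 mul r3 <- r5,r3: IF@1 ID@2 stall=0 (-) EX@3 MEM@4 WB@5
I1 mul r2 <- r3,r3: IF@2 ID@3 stall=2 (RAW on I0.r3 (WB@5)) EX@6 MEM@7 WB@8
I2 mul r3 <- r4,r5: IF@3 ID@6 stall=0 (-) EX@7 MEM@8 WB@9
I3 ld r1 <- r5: IF@6 ID@7 stall=0 (-) EX@8 MEM@9 WB@10

Answer: 5 8 9 10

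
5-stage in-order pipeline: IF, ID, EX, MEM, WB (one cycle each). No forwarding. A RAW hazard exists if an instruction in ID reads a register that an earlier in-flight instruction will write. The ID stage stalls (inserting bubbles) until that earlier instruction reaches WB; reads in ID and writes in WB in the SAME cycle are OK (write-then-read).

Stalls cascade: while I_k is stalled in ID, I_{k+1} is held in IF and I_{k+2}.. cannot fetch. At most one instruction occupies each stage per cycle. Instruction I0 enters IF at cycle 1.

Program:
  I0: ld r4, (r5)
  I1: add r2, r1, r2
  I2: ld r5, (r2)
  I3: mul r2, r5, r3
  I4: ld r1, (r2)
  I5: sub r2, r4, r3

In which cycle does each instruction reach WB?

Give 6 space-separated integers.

I0 ld r4 <- r5: IF@1 ID@2 stall=0 (-) EX@3 MEM@4 WB@5
I1 add r2 <- r1,r2: IF@2 ID@3 stall=0 (-) EX@4 MEM@5 WB@6
I2 ld r5 <- r2: IF@3 ID@4 stall=2 (RAW on I1.r2 (WB@6)) EX@7 MEM@8 WB@9
I3 mul r2 <- r5,r3: IF@4 ID@7 stall=2 (RAW on I2.r5 (WB@9)) EX@10 MEM@11 WB@12
I4 ld r1 <- r2: IF@7 ID@10 stall=2 (RAW on I3.r2 (WB@12)) EX@13 MEM@14 WB@15
I5 sub r2 <- r4,r3: IF@10 ID@13 stall=0 (-) EX@14 MEM@15 WB@16

Answer: 5 6 9 12 15 16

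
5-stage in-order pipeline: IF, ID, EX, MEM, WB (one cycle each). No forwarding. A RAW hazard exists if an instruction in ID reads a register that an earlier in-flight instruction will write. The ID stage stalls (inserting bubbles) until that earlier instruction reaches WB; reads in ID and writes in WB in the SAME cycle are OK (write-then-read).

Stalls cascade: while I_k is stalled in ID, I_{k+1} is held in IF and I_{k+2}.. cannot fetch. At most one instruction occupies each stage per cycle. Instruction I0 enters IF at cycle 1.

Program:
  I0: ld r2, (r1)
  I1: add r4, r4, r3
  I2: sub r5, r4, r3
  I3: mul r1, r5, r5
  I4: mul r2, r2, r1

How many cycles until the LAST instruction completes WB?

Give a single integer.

I0 ld r2 <- r1: IF@1 ID@2 stall=0 (-) EX@3 MEM@4 WB@5
I1 add r4 <- r4,r3: IF@2 ID@3 stall=0 (-) EX@4 MEM@5 WB@6
I2 sub r5 <- r4,r3: IF@3 ID@4 stall=2 (RAW on I1.r4 (WB@6)) EX@7 MEM@8 WB@9
I3 mul r1 <- r5,r5: IF@4 ID@7 stall=2 (RAW on I2.r5 (WB@9)) EX@10 MEM@11 WB@12
I4 mul r2 <- r2,r1: IF@7 ID@10 stall=2 (RAW on I3.r1 (WB@12)) EX@13 MEM@14 WB@15

Answer: 15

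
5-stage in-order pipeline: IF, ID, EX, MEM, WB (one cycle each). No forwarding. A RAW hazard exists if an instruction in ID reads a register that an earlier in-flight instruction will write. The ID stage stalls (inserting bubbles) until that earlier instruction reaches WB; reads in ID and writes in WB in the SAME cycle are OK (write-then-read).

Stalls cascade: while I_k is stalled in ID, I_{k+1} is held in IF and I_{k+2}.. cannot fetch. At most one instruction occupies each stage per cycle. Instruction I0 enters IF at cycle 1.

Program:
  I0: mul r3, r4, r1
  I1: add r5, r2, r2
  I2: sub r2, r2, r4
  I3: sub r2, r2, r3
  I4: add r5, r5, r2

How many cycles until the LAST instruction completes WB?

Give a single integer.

Answer: 13

Derivation:
I0 mul r3 <- r4,r1: IF@1 ID@2 stall=0 (-) EX@3 MEM@4 WB@5
I1 add r5 <- r2,r2: IF@2 ID@3 stall=0 (-) EX@4 MEM@5 WB@6
I2 sub r2 <- r2,r4: IF@3 ID@4 stall=0 (-) EX@5 MEM@6 WB@7
I3 sub r2 <- r2,r3: IF@4 ID@5 stall=2 (RAW on I2.r2 (WB@7)) EX@8 MEM@9 WB@10
I4 add r5 <- r5,r2: IF@5 ID@8 stall=2 (RAW on I3.r2 (WB@10)) EX@11 MEM@12 WB@13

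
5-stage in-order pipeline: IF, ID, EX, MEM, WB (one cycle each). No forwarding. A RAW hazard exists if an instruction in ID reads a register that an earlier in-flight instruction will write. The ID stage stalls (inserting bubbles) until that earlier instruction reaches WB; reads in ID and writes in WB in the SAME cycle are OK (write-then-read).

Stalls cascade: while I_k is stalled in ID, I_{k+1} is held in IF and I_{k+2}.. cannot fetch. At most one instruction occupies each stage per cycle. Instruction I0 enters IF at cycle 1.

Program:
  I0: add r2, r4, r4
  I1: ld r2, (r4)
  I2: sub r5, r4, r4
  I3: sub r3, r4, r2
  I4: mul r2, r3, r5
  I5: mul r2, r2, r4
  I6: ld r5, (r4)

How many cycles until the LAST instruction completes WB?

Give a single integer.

Answer: 16

Derivation:
I0 add r2 <- r4,r4: IF@1 ID@2 stall=0 (-) EX@3 MEM@4 WB@5
I1 ld r2 <- r4: IF@2 ID@3 stall=0 (-) EX@4 MEM@5 WB@6
I2 sub r5 <- r4,r4: IF@3 ID@4 stall=0 (-) EX@5 MEM@6 WB@7
I3 sub r3 <- r4,r2: IF@4 ID@5 stall=1 (RAW on I1.r2 (WB@6)) EX@7 MEM@8 WB@9
I4 mul r2 <- r3,r5: IF@5 ID@7 stall=2 (RAW on I3.r3 (WB@9)) EX@10 MEM@11 WB@12
I5 mul r2 <- r2,r4: IF@7 ID@10 stall=2 (RAW on I4.r2 (WB@12)) EX@13 MEM@14 WB@15
I6 ld r5 <- r4: IF@10 ID@13 stall=0 (-) EX@14 MEM@15 WB@16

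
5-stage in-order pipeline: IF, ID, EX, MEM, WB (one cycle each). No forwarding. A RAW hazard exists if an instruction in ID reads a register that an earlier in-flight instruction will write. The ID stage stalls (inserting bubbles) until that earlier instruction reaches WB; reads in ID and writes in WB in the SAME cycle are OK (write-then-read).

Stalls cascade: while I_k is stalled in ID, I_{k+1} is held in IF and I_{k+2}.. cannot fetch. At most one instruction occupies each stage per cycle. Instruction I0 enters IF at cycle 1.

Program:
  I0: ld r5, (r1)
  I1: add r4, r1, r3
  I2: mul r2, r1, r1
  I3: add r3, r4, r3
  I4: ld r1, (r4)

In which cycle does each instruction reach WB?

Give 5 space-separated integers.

Answer: 5 6 7 9 10

Derivation:
I0 ld r5 <- r1: IF@1 ID@2 stall=0 (-) EX@3 MEM@4 WB@5
I1 add r4 <- r1,r3: IF@2 ID@3 stall=0 (-) EX@4 MEM@5 WB@6
I2 mul r2 <- r1,r1: IF@3 ID@4 stall=0 (-) EX@5 MEM@6 WB@7
I3 add r3 <- r4,r3: IF@4 ID@5 stall=1 (RAW on I1.r4 (WB@6)) EX@7 MEM@8 WB@9
I4 ld r1 <- r4: IF@5 ID@7 stall=0 (-) EX@8 MEM@9 WB@10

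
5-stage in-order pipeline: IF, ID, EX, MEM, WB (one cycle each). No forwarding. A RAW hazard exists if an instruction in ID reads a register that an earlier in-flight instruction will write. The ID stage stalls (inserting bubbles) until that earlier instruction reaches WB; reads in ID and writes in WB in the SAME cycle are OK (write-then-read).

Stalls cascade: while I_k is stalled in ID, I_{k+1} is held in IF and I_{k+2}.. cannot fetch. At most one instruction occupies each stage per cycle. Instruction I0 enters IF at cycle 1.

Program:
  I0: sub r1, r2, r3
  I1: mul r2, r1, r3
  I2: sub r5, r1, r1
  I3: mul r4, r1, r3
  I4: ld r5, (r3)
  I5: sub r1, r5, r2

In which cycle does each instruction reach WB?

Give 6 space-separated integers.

I0 sub r1 <- r2,r3: IF@1 ID@2 stall=0 (-) EX@3 MEM@4 WB@5
I1 mul r2 <- r1,r3: IF@2 ID@3 stall=2 (RAW on I0.r1 (WB@5)) EX@6 MEM@7 WB@8
I2 sub r5 <- r1,r1: IF@3 ID@6 stall=0 (-) EX@7 MEM@8 WB@9
I3 mul r4 <- r1,r3: IF@6 ID@7 stall=0 (-) EX@8 MEM@9 WB@10
I4 ld r5 <- r3: IF@7 ID@8 stall=0 (-) EX@9 MEM@10 WB@11
I5 sub r1 <- r5,r2: IF@8 ID@9 stall=2 (RAW on I4.r5 (WB@11)) EX@12 MEM@13 WB@14

Answer: 5 8 9 10 11 14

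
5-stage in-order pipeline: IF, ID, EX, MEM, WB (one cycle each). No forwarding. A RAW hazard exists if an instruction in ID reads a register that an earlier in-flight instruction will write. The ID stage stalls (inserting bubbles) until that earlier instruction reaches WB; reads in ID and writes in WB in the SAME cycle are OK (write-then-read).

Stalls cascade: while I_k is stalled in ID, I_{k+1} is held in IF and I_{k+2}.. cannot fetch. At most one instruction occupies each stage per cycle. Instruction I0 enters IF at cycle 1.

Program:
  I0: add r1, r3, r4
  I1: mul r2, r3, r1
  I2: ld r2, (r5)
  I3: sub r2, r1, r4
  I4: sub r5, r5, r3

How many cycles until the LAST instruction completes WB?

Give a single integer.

I0 add r1 <- r3,r4: IF@1 ID@2 stall=0 (-) EX@3 MEM@4 WB@5
I1 mul r2 <- r3,r1: IF@2 ID@3 stall=2 (RAW on I0.r1 (WB@5)) EX@6 MEM@7 WB@8
I2 ld r2 <- r5: IF@3 ID@6 stall=0 (-) EX@7 MEM@8 WB@9
I3 sub r2 <- r1,r4: IF@6 ID@7 stall=0 (-) EX@8 MEM@9 WB@10
I4 sub r5 <- r5,r3: IF@7 ID@8 stall=0 (-) EX@9 MEM@10 WB@11

Answer: 11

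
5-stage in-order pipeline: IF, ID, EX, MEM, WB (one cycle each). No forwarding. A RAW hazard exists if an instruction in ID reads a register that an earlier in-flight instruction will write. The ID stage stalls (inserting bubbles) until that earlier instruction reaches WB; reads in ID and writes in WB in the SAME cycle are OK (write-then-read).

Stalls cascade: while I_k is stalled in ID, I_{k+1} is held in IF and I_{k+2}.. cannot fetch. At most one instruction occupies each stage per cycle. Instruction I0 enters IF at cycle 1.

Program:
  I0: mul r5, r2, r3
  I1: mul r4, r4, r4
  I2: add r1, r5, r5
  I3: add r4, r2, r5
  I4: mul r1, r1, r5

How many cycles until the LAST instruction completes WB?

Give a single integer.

Answer: 11

Derivation:
I0 mul r5 <- r2,r3: IF@1 ID@2 stall=0 (-) EX@3 MEM@4 WB@5
I1 mul r4 <- r4,r4: IF@2 ID@3 stall=0 (-) EX@4 MEM@5 WB@6
I2 add r1 <- r5,r5: IF@3 ID@4 stall=1 (RAW on I0.r5 (WB@5)) EX@6 MEM@7 WB@8
I3 add r4 <- r2,r5: IF@4 ID@6 stall=0 (-) EX@7 MEM@8 WB@9
I4 mul r1 <- r1,r5: IF@6 ID@7 stall=1 (RAW on I2.r1 (WB@8)) EX@9 MEM@10 WB@11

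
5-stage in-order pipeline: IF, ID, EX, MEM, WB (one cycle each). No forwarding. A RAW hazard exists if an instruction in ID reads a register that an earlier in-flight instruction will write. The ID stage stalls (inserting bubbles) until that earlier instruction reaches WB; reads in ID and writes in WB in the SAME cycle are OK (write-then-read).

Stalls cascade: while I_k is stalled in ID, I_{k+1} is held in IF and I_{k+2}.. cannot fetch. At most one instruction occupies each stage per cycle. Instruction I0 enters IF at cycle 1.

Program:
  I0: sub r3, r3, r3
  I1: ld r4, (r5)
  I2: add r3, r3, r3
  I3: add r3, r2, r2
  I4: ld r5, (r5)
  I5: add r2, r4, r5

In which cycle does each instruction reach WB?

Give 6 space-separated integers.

Answer: 5 6 8 9 10 13

Derivation:
I0 sub r3 <- r3,r3: IF@1 ID@2 stall=0 (-) EX@3 MEM@4 WB@5
I1 ld r4 <- r5: IF@2 ID@3 stall=0 (-) EX@4 MEM@5 WB@6
I2 add r3 <- r3,r3: IF@3 ID@4 stall=1 (RAW on I0.r3 (WB@5)) EX@6 MEM@7 WB@8
I3 add r3 <- r2,r2: IF@4 ID@6 stall=0 (-) EX@7 MEM@8 WB@9
I4 ld r5 <- r5: IF@6 ID@7 stall=0 (-) EX@8 MEM@9 WB@10
I5 add r2 <- r4,r5: IF@7 ID@8 stall=2 (RAW on I4.r5 (WB@10)) EX@11 MEM@12 WB@13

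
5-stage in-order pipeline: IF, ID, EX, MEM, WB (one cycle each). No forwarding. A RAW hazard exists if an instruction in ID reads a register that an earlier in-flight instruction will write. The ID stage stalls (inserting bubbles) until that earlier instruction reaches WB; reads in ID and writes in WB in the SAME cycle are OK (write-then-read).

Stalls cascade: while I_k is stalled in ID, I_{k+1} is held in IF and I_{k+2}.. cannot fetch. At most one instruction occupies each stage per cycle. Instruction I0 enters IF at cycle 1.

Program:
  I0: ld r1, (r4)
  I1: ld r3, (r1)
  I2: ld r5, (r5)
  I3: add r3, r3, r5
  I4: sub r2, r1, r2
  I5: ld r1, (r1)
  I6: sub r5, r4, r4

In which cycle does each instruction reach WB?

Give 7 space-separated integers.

I0 ld r1 <- r4: IF@1 ID@2 stall=0 (-) EX@3 MEM@4 WB@5
I1 ld r3 <- r1: IF@2 ID@3 stall=2 (RAW on I0.r1 (WB@5)) EX@6 MEM@7 WB@8
I2 ld r5 <- r5: IF@3 ID@6 stall=0 (-) EX@7 MEM@8 WB@9
I3 add r3 <- r3,r5: IF@6 ID@7 stall=2 (RAW on I2.r5 (WB@9)) EX@10 MEM@11 WB@12
I4 sub r2 <- r1,r2: IF@7 ID@10 stall=0 (-) EX@11 MEM@12 WB@13
I5 ld r1 <- r1: IF@10 ID@11 stall=0 (-) EX@12 MEM@13 WB@14
I6 sub r5 <- r4,r4: IF@11 ID@12 stall=0 (-) EX@13 MEM@14 WB@15

Answer: 5 8 9 12 13 14 15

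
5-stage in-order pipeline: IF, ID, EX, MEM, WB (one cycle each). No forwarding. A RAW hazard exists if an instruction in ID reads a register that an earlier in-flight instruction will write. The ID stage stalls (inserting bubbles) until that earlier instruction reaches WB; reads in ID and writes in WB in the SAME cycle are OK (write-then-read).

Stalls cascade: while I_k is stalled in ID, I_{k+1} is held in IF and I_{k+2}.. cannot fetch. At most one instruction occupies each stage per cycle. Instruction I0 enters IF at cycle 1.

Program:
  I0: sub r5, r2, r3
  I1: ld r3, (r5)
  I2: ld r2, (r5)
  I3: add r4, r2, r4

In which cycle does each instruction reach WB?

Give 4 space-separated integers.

I0 sub r5 <- r2,r3: IF@1 ID@2 stall=0 (-) EX@3 MEM@4 WB@5
I1 ld r3 <- r5: IF@2 ID@3 stall=2 (RAW on I0.r5 (WB@5)) EX@6 MEM@7 WB@8
I2 ld r2 <- r5: IF@3 ID@6 stall=0 (-) EX@7 MEM@8 WB@9
I3 add r4 <- r2,r4: IF@6 ID@7 stall=2 (RAW on I2.r2 (WB@9)) EX@10 MEM@11 WB@12

Answer: 5 8 9 12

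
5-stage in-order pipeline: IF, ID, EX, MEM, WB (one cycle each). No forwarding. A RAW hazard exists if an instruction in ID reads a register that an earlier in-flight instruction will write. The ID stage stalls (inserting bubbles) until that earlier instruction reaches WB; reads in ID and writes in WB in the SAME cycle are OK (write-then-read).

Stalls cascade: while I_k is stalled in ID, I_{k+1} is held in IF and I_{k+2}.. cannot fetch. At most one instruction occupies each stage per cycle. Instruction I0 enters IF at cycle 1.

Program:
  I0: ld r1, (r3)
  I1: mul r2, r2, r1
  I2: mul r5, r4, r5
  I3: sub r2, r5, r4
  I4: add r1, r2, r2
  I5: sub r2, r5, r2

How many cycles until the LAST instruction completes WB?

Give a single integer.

Answer: 16

Derivation:
I0 ld r1 <- r3: IF@1 ID@2 stall=0 (-) EX@3 MEM@4 WB@5
I1 mul r2 <- r2,r1: IF@2 ID@3 stall=2 (RAW on I0.r1 (WB@5)) EX@6 MEM@7 WB@8
I2 mul r5 <- r4,r5: IF@3 ID@6 stall=0 (-) EX@7 MEM@8 WB@9
I3 sub r2 <- r5,r4: IF@6 ID@7 stall=2 (RAW on I2.r5 (WB@9)) EX@10 MEM@11 WB@12
I4 add r1 <- r2,r2: IF@7 ID@10 stall=2 (RAW on I3.r2 (WB@12)) EX@13 MEM@14 WB@15
I5 sub r2 <- r5,r2: IF@10 ID@13 stall=0 (-) EX@14 MEM@15 WB@16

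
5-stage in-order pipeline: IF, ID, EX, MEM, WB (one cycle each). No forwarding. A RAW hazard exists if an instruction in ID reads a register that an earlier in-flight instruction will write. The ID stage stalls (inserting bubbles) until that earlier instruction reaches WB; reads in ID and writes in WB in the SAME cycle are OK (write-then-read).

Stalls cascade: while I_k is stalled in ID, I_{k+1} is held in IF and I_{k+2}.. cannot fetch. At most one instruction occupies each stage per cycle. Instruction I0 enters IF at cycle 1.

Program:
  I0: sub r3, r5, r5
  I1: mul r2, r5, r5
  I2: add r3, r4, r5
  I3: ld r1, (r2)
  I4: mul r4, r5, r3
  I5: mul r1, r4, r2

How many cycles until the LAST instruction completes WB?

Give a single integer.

Answer: 13

Derivation:
I0 sub r3 <- r5,r5: IF@1 ID@2 stall=0 (-) EX@3 MEM@4 WB@5
I1 mul r2 <- r5,r5: IF@2 ID@3 stall=0 (-) EX@4 MEM@5 WB@6
I2 add r3 <- r4,r5: IF@3 ID@4 stall=0 (-) EX@5 MEM@6 WB@7
I3 ld r1 <- r2: IF@4 ID@5 stall=1 (RAW on I1.r2 (WB@6)) EX@7 MEM@8 WB@9
I4 mul r4 <- r5,r3: IF@5 ID@7 stall=0 (-) EX@8 MEM@9 WB@10
I5 mul r1 <- r4,r2: IF@7 ID@8 stall=2 (RAW on I4.r4 (WB@10)) EX@11 MEM@12 WB@13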